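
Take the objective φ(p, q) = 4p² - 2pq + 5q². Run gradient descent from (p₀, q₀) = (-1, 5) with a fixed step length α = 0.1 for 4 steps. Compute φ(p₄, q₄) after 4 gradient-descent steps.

∇φ = (8p - 2q, -2p + 10q)
Step 1: at (-1, 5), ∇φ = (-18, 52) → (-1, 5) − 0.1·(-18, 52) = (0.8, -0.2)
Step 2: at (0.8, -0.2), ∇φ = (6.8, -3.6) → (0.8, -0.2) − 0.1·(6.8, -3.6) = (0.12, 0.16)
Step 3: at (0.12, 0.16), ∇φ = (0.64, 1.36) → (0.12, 0.16) − 0.1·(0.64, 1.36) = (0.056, 0.024)
Step 4: at (0.056, 0.024), ∇φ = (0.4, 0.128) → (0.056, 0.024) − 0.1·(0.4, 0.128) = (0.016, 0.0112)
φ(0.016, 0.0112) = 0.0012928

0.0012928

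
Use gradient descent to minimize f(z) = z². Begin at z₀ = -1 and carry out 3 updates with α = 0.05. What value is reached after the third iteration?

-0.729

f′(z) = 2z
Step 1: f′(-1) = -2; z₁ = -1 − 0.05·(-2) = -0.9
Step 2: f′(-0.9) = -1.8; z₂ = -0.9 − 0.05·(-1.8) = -0.81
Step 3: f′(-0.81) = -1.62; z₃ = -0.81 − 0.05·(-1.62) = -0.729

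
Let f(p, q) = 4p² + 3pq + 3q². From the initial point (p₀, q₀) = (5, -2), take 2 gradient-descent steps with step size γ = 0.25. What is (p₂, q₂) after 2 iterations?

∇f = (8p + 3q, 3p + 6q)
Step 1: at (5, -2), ∇f = (34, 3) → (5, -2) − 0.25·(34, 3) = (-3.5, -2.75)
Step 2: at (-3.5, -2.75), ∇f = (-36.25, -27) → (-3.5, -2.75) − 0.25·(-36.25, -27) = (5.5625, 4)

(5.5625, 4)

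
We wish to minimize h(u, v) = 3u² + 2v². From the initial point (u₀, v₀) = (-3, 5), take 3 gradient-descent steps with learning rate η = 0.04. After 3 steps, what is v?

∇h = (6u, 4v)
Step 1: at (-3, 5), ∇h = (-18, 20) → (-3, 5) − 0.04·(-18, 20) = (-2.28, 4.2)
Step 2: at (-2.28, 4.2), ∇h = (-13.68, 16.8) → (-2.28, 4.2) − 0.04·(-13.68, 16.8) = (-1.7328, 3.528)
Step 3: at (-1.7328, 3.528), ∇h = (-10.3968, 14.112) → (-1.7328, 3.528) − 0.04·(-10.3968, 14.112) = (-1.316928, 2.96352)
v = 2.96352

2.96352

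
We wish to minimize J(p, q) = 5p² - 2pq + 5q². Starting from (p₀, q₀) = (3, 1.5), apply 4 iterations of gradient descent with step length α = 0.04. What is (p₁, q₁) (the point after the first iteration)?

(1.92, 1.14)

∇J = (10p - 2q, -2p + 10q)
(p₁, q₁) = (3, 1.5) − 0.04·(27, 9) = (1.92, 1.14)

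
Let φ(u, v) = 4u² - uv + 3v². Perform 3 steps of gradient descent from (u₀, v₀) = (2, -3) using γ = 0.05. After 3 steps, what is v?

∇φ = (8u - v, -u + 6v)
(u₁, v₁) = (2, -3) − 0.05·(19, -20) = (1.05, -2)
(u₂, v₂) = (1.05, -2) − 0.05·(10.4, -13.05) = (0.53, -1.3475)
(u₃, v₃) = (0.53, -1.3475) − 0.05·(5.5875, -8.615) = (0.250625, -0.91675)
v = -0.91675

-0.91675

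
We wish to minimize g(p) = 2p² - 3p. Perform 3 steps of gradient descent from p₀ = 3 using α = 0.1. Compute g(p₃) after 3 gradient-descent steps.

g′(p) = 4p - 3
Step 1: g′(3) = 9; p₁ = 3 − 0.1·9 = 2.1
Step 2: g′(2.1) = 5.4; p₂ = 2.1 − 0.1·5.4 = 1.56
Step 3: g′(1.56) = 3.24; p₃ = 1.56 − 0.1·3.24 = 1.236
g(1.236) = -0.652608

-0.652608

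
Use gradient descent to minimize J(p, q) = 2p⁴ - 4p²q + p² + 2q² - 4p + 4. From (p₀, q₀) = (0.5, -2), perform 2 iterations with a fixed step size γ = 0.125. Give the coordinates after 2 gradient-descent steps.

∇J = (8p³ - 8pq + 2p - 4, -4p² + 4q)
(p₁, q₁) = (0.5, -2) − 0.125·(6, -9) = (-0.25, -0.875)
(p₂, q₂) = (-0.25, -0.875) − 0.125·(-6.375, -3.75) = (0.546875, -0.40625)

(0.546875, -0.40625)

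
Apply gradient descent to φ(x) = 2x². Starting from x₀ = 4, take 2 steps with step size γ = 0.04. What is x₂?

2.8224

φ′(x) = 4x
x₁ = 4 − 0.04·16 = 3.36
x₂ = 3.36 − 0.04·13.44 = 2.8224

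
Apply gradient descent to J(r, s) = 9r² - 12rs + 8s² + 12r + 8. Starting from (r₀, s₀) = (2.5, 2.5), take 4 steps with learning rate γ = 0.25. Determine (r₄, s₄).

∇J = (18r - 12s + 12, -12r + 16s)
Step 1: at (2.5, 2.5), ∇J = (27, 10) → (2.5, 2.5) − 0.25·(27, 10) = (-4.25, 0)
Step 2: at (-4.25, 0), ∇J = (-64.5, 51) → (-4.25, 0) − 0.25·(-64.5, 51) = (11.875, -12.75)
Step 3: at (11.875, -12.75), ∇J = (378.75, -346.5) → (11.875, -12.75) − 0.25·(378.75, -346.5) = (-82.8125, 73.875)
Step 4: at (-82.8125, 73.875), ∇J = (-2365.125, 2175.75) → (-82.8125, 73.875) − 0.25·(-2365.125, 2175.75) = (508.46875, -470.0625)

(508.46875, -470.0625)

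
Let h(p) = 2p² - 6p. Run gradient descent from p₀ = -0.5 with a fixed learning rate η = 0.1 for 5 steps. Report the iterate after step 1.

h′(p) = 4p - 6
Step 1: h′(-0.5) = -8; p₁ = -0.5 − 0.1·(-8) = 0.3

0.3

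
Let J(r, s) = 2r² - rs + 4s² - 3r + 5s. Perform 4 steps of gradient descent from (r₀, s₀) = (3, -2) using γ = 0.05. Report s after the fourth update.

∇J = (4r - s - 3, -r + 8s + 5)
(r₁, s₁) = (3, -2) − 0.05·(11, -14) = (2.45, -1.3)
(r₂, s₂) = (2.45, -1.3) − 0.05·(8.1, -7.85) = (2.045, -0.9075)
(r₃, s₃) = (2.045, -0.9075) − 0.05·(6.0875, -4.305) = (1.740625, -0.69225)
(r₄, s₄) = (1.740625, -0.69225) − 0.05·(4.65475, -2.278625) = (1.5078875, -0.57831875)
s = -0.57831875

-0.57831875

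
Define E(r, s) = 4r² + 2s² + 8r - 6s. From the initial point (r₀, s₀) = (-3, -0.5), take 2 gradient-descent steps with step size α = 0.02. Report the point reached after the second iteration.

∇E = (8r + 8, 4s - 6)
(r₁, s₁) = (-3, -0.5) − 0.02·(-16, -8) = (-2.68, -0.34)
(r₂, s₂) = (-2.68, -0.34) − 0.02·(-13.44, -7.36) = (-2.4112, -0.1928)

(-2.4112, -0.1928)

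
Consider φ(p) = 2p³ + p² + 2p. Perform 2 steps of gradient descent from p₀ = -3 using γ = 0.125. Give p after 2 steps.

φ′(p) = 6p² + 2p + 2
p₁ = -3 − 0.125·50 = -9.25
p₂ = -9.25 − 0.125·496.875 = -71.359375

-71.359375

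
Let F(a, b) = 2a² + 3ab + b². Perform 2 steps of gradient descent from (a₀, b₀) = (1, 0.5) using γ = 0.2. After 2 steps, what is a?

0.16

∇F = (4a + 3b, 3a + 2b)
(a₁, b₁) = (1, 0.5) − 0.2·(5.5, 4) = (-0.1, -0.3)
(a₂, b₂) = (-0.1, -0.3) − 0.2·(-1.3, -0.9) = (0.16, -0.12)
a = 0.16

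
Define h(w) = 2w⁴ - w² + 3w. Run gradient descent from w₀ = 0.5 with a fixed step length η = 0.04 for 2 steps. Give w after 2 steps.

0.27284096

h′(w) = 8w³ - 2w + 3
w₁ = 0.5 − 0.04·3 = 0.38
w₂ = 0.38 − 0.04·2.678976 = 0.27284096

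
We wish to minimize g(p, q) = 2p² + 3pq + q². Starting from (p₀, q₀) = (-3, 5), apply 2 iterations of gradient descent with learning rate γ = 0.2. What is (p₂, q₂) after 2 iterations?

∇g = (4p + 3q, 3p + 2q)
(p₁, q₁) = (-3, 5) − 0.2·(3, 1) = (-3.6, 4.8)
(p₂, q₂) = (-3.6, 4.8) − 0.2·(0, -1.2) = (-3.6, 5.04)

(-3.6, 5.04)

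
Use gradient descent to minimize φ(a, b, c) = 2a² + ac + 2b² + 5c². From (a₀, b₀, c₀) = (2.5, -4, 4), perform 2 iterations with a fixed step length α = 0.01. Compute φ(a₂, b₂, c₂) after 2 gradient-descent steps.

∇φ = (4a + c, 4b, a + 10c)
(a₁, b₁, c₁) = (2.5, -4, 4) − 0.01·(14, -16, 42.5) = (2.36, -3.84, 3.575)
(a₂, b₂, c₂) = (2.36, -3.84, 3.575) − 0.01·(13.015, -15.36, 38.11) = (2.22985, -3.6864, 3.1939)
φ(2.22985, -3.6864, 3.1939) = 95.25045593

95.25045593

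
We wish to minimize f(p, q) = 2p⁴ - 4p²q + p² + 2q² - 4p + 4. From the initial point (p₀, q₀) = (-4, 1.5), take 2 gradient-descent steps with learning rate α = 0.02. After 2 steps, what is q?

4.884832

∇f = (8p³ - 8pq + 2p - 4, -4p² + 4q)
(p₁, q₁) = (-4, 1.5) − 0.02·(-476, -58) = (5.52, 2.66)
(p₂, q₂) = (5.52, 2.66) − 0.02·(1235.147264, -111.2416) = (-19.18294528, 4.884832)
q = 4.884832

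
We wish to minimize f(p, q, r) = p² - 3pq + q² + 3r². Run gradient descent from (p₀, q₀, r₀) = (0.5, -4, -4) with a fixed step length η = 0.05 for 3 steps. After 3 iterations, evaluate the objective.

∇f = (2p - 3q, -3p + 2q, 6r)
Step 1: at (0.5, -4, -4), ∇f = (13, -9.5, -24) → (0.5, -4, -4) − 0.05·(13, -9.5, -24) = (-0.15, -3.525, -2.8)
Step 2: at (-0.15, -3.525, -2.8), ∇f = (10.275, -6.6, -16.8) → (-0.15, -3.525, -2.8) − 0.05·(10.275, -6.6, -16.8) = (-0.66375, -3.195, -1.96)
Step 3: at (-0.66375, -3.195, -1.96), ∇f = (8.2575, -4.39875, -11.76) → (-0.66375, -3.195, -1.96) − 0.05·(8.2575, -4.39875, -11.76) = (-1.076625, -2.9750625, -1.372)
f(-1.076625, -2.9750625, -1.372) = 6.04819027734375

6.04819027734375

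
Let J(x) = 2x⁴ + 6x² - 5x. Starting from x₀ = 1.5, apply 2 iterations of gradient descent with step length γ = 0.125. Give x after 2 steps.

J′(x) = 8x³ + 12x - 5
Step 1: J′(1.5) = 40; x₁ = 1.5 − 0.125·40 = -3.5
Step 2: J′(-3.5) = -390; x₂ = -3.5 − 0.125·(-390) = 45.25

45.25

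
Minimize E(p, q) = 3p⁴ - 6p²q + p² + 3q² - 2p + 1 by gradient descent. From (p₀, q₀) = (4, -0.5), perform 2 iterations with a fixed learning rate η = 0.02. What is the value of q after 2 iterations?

∇E = (12p³ - 12pq + 2p - 2, -6p² + 6q)
(p₁, q₁) = (4, -0.5) − 0.02·(798, -99) = (-11.96, 1.48)
(p₂, q₂) = (-11.96, 1.48) − 0.02·(-20342.840832, -849.3696) = (394.89681664, 18.467392)
q = 18.467392

18.467392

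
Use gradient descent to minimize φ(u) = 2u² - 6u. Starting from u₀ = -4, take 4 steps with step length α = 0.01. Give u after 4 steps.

φ′(u) = 4u - 6
Step 1: φ′(-4) = -22; u₁ = -4 − 0.01·(-22) = -3.78
Step 2: φ′(-3.78) = -21.12; u₂ = -3.78 − 0.01·(-21.12) = -3.5688
Step 3: φ′(-3.5688) = -20.2752; u₃ = -3.5688 − 0.01·(-20.2752) = -3.366048
Step 4: φ′(-3.366048) = -19.464192; u₄ = -3.366048 − 0.01·(-19.464192) = -3.17140608

-3.17140608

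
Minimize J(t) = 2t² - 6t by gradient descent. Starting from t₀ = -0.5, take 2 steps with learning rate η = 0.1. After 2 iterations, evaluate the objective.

-3.4632

J′(t) = 4t - 6
Step 1: J′(-0.5) = -8; t₁ = -0.5 − 0.1·(-8) = 0.3
Step 2: J′(0.3) = -4.8; t₂ = 0.3 − 0.1·(-4.8) = 0.78
J(0.78) = -3.4632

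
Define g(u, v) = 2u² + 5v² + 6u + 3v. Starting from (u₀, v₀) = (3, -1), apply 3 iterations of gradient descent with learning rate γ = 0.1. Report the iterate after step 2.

(0.12, -0.3)

∇g = (4u + 6, 10v + 3)
(u₁, v₁) = (3, -1) − 0.1·(18, -7) = (1.2, -0.3)
(u₂, v₂) = (1.2, -0.3) − 0.1·(10.8, 0) = (0.12, -0.3)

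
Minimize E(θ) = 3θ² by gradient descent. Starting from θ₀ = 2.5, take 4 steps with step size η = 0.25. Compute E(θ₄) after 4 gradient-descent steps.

E′(θ) = 6θ
θ₁ = 2.5 − 0.25·15 = -1.25
θ₂ = -1.25 − 0.25·(-7.5) = 0.625
θ₃ = 0.625 − 0.25·3.75 = -0.3125
θ₄ = -0.3125 − 0.25·(-1.875) = 0.15625
E(0.15625) = 0.0732421875

0.0732421875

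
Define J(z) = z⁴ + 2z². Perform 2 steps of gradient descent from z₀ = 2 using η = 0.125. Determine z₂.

12

J′(z) = 4z³ + 4z
Step 1: J′(2) = 40; z₁ = 2 − 0.125·40 = -3
Step 2: J′(-3) = -120; z₂ = -3 − 0.125·(-120) = 12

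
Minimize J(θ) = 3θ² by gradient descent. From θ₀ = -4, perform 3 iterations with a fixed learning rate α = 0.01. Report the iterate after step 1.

J′(θ) = 6θ
Step 1: J′(-4) = -24; θ₁ = -4 − 0.01·(-24) = -3.76

-3.76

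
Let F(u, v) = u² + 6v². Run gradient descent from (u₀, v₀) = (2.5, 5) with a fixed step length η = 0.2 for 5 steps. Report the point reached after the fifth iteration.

(0.1944, -26.8912)

∇F = (2u, 12v)
Step 1: at (2.5, 5), ∇F = (5, 60) → (2.5, 5) − 0.2·(5, 60) = (1.5, -7)
Step 2: at (1.5, -7), ∇F = (3, -84) → (1.5, -7) − 0.2·(3, -84) = (0.9, 9.8)
Step 3: at (0.9, 9.8), ∇F = (1.8, 117.6) → (0.9, 9.8) − 0.2·(1.8, 117.6) = (0.54, -13.72)
Step 4: at (0.54, -13.72), ∇F = (1.08, -164.64) → (0.54, -13.72) − 0.2·(1.08, -164.64) = (0.324, 19.208)
Step 5: at (0.324, 19.208), ∇F = (0.648, 230.496) → (0.324, 19.208) − 0.2·(0.648, 230.496) = (0.1944, -26.8912)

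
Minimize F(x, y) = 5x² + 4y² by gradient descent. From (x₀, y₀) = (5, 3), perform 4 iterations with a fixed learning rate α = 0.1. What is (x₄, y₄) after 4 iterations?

(0, 0.0048)

∇F = (10x, 8y)
Step 1: at (5, 3), ∇F = (50, 24) → (5, 3) − 0.1·(50, 24) = (0, 0.6)
Step 2: at (0, 0.6), ∇F = (0, 4.8) → (0, 0.6) − 0.1·(0, 4.8) = (0, 0.12)
Step 3: at (0, 0.12), ∇F = (0, 0.96) → (0, 0.12) − 0.1·(0, 0.96) = (0, 0.024)
Step 4: at (0, 0.024), ∇F = (0, 0.192) → (0, 0.024) − 0.1·(0, 0.192) = (0, 0.0048)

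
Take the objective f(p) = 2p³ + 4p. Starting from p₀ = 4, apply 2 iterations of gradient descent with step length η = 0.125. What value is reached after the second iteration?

-63.1875

f′(p) = 6p² + 4
p₁ = 4 − 0.125·100 = -8.5
p₂ = -8.5 − 0.125·437.5 = -63.1875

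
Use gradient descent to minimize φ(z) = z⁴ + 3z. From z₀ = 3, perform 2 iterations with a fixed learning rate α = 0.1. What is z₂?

204.1764

φ′(z) = 4z³ + 3
Step 1: φ′(3) = 111; z₁ = 3 − 0.1·111 = -8.1
Step 2: φ′(-8.1) = -2122.764; z₂ = -8.1 − 0.1·(-2122.764) = 204.1764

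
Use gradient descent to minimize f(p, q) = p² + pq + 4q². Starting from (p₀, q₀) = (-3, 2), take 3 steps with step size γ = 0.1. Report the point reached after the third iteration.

(-1.76, 0.295)

∇f = (2p + q, p + 8q)
(p₁, q₁) = (-3, 2) − 0.1·(-4, 13) = (-2.6, 0.7)
(p₂, q₂) = (-2.6, 0.7) − 0.1·(-4.5, 3) = (-2.15, 0.4)
(p₃, q₃) = (-2.15, 0.4) − 0.1·(-3.9, 1.05) = (-1.76, 0.295)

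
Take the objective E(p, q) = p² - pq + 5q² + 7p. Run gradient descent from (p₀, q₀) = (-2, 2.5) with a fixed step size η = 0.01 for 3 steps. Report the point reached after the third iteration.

∇E = (2p - q + 7, -p + 10q)
(p₁, q₁) = (-2, 2.5) − 0.01·(0.5, 27) = (-2.005, 2.23)
(p₂, q₂) = (-2.005, 2.23) − 0.01·(0.76, 24.305) = (-2.0126, 1.98695)
(p₃, q₃) = (-2.0126, 1.98695) − 0.01·(0.98785, 21.8821) = (-2.0224785, 1.768129)

(-2.0224785, 1.768129)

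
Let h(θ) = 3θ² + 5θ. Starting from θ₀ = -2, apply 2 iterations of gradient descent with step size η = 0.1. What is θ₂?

-1.02

h′(θ) = 6θ + 5
θ₁ = -2 − 0.1·(-7) = -1.3
θ₂ = -1.3 − 0.1·(-2.8) = -1.02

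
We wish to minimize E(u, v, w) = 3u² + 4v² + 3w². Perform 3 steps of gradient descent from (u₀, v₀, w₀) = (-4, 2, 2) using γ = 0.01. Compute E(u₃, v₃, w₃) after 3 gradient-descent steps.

51.093866884864

∇E = (6u, 8v, 6w)
Step 1: at (-4, 2, 2), ∇E = (-24, 16, 12) → (-4, 2, 2) − 0.01·(-24, 16, 12) = (-3.76, 1.84, 1.88)
Step 2: at (-3.76, 1.84, 1.88), ∇E = (-22.56, 14.72, 11.28) → (-3.76, 1.84, 1.88) − 0.01·(-22.56, 14.72, 11.28) = (-3.5344, 1.6928, 1.7672)
Step 3: at (-3.5344, 1.6928, 1.7672), ∇E = (-21.2064, 13.5424, 10.6032) → (-3.5344, 1.6928, 1.7672) − 0.01·(-21.2064, 13.5424, 10.6032) = (-3.322336, 1.557376, 1.661168)
E(-3.322336, 1.557376, 1.661168) = 51.093866884864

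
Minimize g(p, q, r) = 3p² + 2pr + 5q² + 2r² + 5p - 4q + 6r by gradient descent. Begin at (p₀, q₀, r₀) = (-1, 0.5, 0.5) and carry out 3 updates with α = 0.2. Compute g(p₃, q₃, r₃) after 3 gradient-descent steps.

-5.6068

∇g = (6p + 2r + 5, 10q - 4, 2p + 4r + 6)
(p₁, q₁, r₁) = (-1, 0.5, 0.5) − 0.2·(0, 1, 6) = (-1, 0.3, -0.7)
(p₂, q₂, r₂) = (-1, 0.3, -0.7) − 0.2·(-2.4, -1, 1.2) = (-0.52, 0.5, -0.94)
(p₃, q₃, r₃) = (-0.52, 0.5, -0.94) − 0.2·(0, 1, 1.2) = (-0.52, 0.3, -1.18)
g(-0.52, 0.3, -1.18) = -5.6068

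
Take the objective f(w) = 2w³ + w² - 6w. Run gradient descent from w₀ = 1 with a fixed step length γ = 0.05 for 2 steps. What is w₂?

f′(w) = 6w² + 2w - 6
Step 1: f′(1) = 2; w₁ = 1 − 0.05·2 = 0.9
Step 2: f′(0.9) = 0.66; w₂ = 0.9 − 0.05·0.66 = 0.867

0.867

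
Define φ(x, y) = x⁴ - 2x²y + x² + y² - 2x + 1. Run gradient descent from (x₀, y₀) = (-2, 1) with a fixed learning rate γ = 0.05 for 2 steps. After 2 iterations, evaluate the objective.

∇φ = (4x³ - 4xy + 2x - 2, -2x² + 2y)
Step 1: at (-2, 1), ∇φ = (-30, -6) → (-2, 1) − 0.05·(-30, -6) = (-0.5, 1.3)
Step 2: at (-0.5, 1.3), ∇φ = (-0.9, 2.1) → (-0.5, 1.3) − 0.05·(-0.9, 2.1) = (-0.455, 1.195)
φ(-0.455, 1.195) = 3.093119600625

3.093119600625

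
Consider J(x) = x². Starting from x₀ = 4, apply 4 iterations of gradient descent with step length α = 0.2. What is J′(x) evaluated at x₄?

1.0368

J′(x) = 2x
Step 1: J′(4) = 8; x₁ = 4 − 0.2·8 = 2.4
Step 2: J′(2.4) = 4.8; x₂ = 2.4 − 0.2·4.8 = 1.44
Step 3: J′(1.44) = 2.88; x₃ = 1.44 − 0.2·2.88 = 0.864
Step 4: J′(0.864) = 1.728; x₄ = 0.864 − 0.2·1.728 = 0.5184
J′(x) at (0.5184) = 1.0368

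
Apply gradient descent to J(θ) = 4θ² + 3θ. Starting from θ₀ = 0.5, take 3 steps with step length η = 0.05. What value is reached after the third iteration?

-0.186

J′(θ) = 8θ + 3
Step 1: J′(0.5) = 7; θ₁ = 0.5 − 0.05·7 = 0.15
Step 2: J′(0.15) = 4.2; θ₂ = 0.15 − 0.05·4.2 = -0.06
Step 3: J′(-0.06) = 2.52; θ₃ = -0.06 − 0.05·2.52 = -0.186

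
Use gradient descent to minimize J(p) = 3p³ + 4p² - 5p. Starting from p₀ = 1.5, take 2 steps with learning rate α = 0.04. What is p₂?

0.418284

J′(p) = 9p² + 8p - 5
p₁ = 1.5 − 0.04·27.25 = 0.41
p₂ = 0.41 − 0.04·(-0.2071) = 0.418284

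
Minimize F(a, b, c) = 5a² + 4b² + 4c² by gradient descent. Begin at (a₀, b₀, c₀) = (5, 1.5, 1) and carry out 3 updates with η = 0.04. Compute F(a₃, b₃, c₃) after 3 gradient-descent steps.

∇F = (10a, 8b, 8c)
Step 1: at (5, 1.5, 1), ∇F = (50, 12, 8) → (5, 1.5, 1) − 0.04·(50, 12, 8) = (3, 1.02, 0.68)
Step 2: at (3, 1.02, 0.68), ∇F = (30, 8.16, 5.44) → (3, 1.02, 0.68) − 0.04·(30, 8.16, 5.44) = (1.8, 0.6936, 0.4624)
Step 3: at (1.8, 0.6936, 0.4624), ∇F = (18, 5.5488, 3.6992) → (1.8, 0.6936, 0.4624) − 0.04·(18, 5.5488, 3.6992) = (1.08, 0.471648, 0.314432)
F(1.08, 0.471648, 0.314432) = 7.117277274112

7.117277274112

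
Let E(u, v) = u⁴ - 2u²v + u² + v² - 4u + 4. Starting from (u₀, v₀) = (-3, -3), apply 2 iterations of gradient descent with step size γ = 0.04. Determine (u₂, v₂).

(-3.01294336, -1.077952)

∇E = (4u³ - 4uv + 2u - 4, -2u² + 2v)
(u₁, v₁) = (-3, -3) − 0.04·(-154, -24) = (3.16, -2.04)
(u₂, v₂) = (3.16, -2.04) − 0.04·(154.323584, -24.0512) = (-3.01294336, -1.077952)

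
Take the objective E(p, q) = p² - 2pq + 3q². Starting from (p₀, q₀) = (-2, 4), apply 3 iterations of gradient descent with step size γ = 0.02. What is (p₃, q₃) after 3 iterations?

∇E = (2p - 2q, -2p + 6q)
Step 1: at (-2, 4), ∇E = (-12, 28) → (-2, 4) − 0.02·(-12, 28) = (-1.76, 3.44)
Step 2: at (-1.76, 3.44), ∇E = (-10.4, 24.16) → (-1.76, 3.44) − 0.02·(-10.4, 24.16) = (-1.552, 2.9568)
Step 3: at (-1.552, 2.9568), ∇E = (-9.0176, 20.8448) → (-1.552, 2.9568) − 0.02·(-9.0176, 20.8448) = (-1.371648, 2.539904)

(-1.371648, 2.539904)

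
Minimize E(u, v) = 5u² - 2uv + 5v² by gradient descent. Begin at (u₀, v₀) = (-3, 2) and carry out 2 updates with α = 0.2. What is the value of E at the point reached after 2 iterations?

∇E = (10u - 2v, -2u + 10v)
Step 1: at (-3, 2), ∇E = (-34, 26) → (-3, 2) − 0.2·(-34, 26) = (3.8, -3.2)
Step 2: at (3.8, -3.2), ∇E = (44.4, -39.6) → (3.8, -3.2) − 0.2·(44.4, -39.6) = (-5.08, 4.72)
E(-5.08, 4.72) = 288.3792

288.3792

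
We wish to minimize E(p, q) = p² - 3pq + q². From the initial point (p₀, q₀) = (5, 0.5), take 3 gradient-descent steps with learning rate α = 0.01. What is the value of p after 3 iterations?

4.7624215

∇E = (2p - 3q, -3p + 2q)
Step 1: at (5, 0.5), ∇E = (8.5, -14) → (5, 0.5) − 0.01·(8.5, -14) = (4.915, 0.64)
Step 2: at (4.915, 0.64), ∇E = (7.91, -13.465) → (4.915, 0.64) − 0.01·(7.91, -13.465) = (4.8359, 0.77465)
Step 3: at (4.8359, 0.77465), ∇E = (7.34785, -12.9584) → (4.8359, 0.77465) − 0.01·(7.34785, -12.9584) = (4.7624215, 0.904234)
p = 4.7624215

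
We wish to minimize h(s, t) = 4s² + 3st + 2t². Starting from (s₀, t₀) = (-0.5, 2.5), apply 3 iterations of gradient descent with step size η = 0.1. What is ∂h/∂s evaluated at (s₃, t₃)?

-1.2125

∇h = (8s + 3t, 3s + 4t)
Step 1: at (-0.5, 2.5), ∇h = (3.5, 8.5) → (-0.5, 2.5) − 0.1·(3.5, 8.5) = (-0.85, 1.65)
Step 2: at (-0.85, 1.65), ∇h = (-1.85, 4.05) → (-0.85, 1.65) − 0.1·(-1.85, 4.05) = (-0.665, 1.245)
Step 3: at (-0.665, 1.245), ∇h = (-1.585, 2.985) → (-0.665, 1.245) − 0.1·(-1.585, 2.985) = (-0.5065, 0.9465)
∂h/∂s at (-0.5065, 0.9465) = -1.2125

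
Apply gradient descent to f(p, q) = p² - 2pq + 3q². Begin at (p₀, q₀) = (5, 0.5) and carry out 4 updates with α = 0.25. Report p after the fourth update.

1.25

∇f = (2p - 2q, -2p + 6q)
Step 1: at (5, 0.5), ∇f = (9, -7) → (5, 0.5) − 0.25·(9, -7) = (2.75, 2.25)
Step 2: at (2.75, 2.25), ∇f = (1, 8) → (2.75, 2.25) − 0.25·(1, 8) = (2.5, 0.25)
Step 3: at (2.5, 0.25), ∇f = (4.5, -3.5) → (2.5, 0.25) − 0.25·(4.5, -3.5) = (1.375, 1.125)
Step 4: at (1.375, 1.125), ∇f = (0.5, 4) → (1.375, 1.125) − 0.25·(0.5, 4) = (1.25, 0.125)
p = 1.25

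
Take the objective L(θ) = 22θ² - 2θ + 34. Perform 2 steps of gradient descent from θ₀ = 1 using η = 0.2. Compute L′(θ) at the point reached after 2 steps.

2555.28

L′(θ) = 44θ - 2
Step 1: L′(1) = 42; θ₁ = 1 − 0.2·42 = -7.4
Step 2: L′(-7.4) = -327.6; θ₂ = -7.4 − 0.2·(-327.6) = 58.12
L′(θ) at (58.12) = 2555.28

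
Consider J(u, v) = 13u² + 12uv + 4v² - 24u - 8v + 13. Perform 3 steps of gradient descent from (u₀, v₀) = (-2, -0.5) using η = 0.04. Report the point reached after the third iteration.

∇J = (26u + 12v - 24, 12u + 8v - 8)
Step 1: at (-2, -0.5), ∇J = (-82, -36) → (-2, -0.5) − 0.04·(-82, -36) = (1.28, 0.94)
Step 2: at (1.28, 0.94), ∇J = (20.56, 14.88) → (1.28, 0.94) − 0.04·(20.56, 14.88) = (0.4576, 0.3448)
Step 3: at (0.4576, 0.3448), ∇J = (-7.9648, 0.2496) → (0.4576, 0.3448) − 0.04·(-7.9648, 0.2496) = (0.776192, 0.334816)

(0.776192, 0.334816)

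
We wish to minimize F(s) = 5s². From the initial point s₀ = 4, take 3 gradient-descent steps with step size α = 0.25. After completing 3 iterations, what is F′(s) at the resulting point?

-135

F′(s) = 10s
s₁ = 4 − 0.25·40 = -6
s₂ = -6 − 0.25·(-60) = 9
s₃ = 9 − 0.25·90 = -13.5
F′(s) at (-13.5) = -135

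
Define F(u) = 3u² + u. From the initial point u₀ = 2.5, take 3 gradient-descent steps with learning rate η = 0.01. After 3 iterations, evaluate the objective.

F′(u) = 6u + 1
Step 1: F′(2.5) = 16; u₁ = 2.5 − 0.01·16 = 2.34
Step 2: F′(2.34) = 15.04; u₂ = 2.34 − 0.01·15.04 = 2.1896
Step 3: F′(2.1896) = 14.1376; u₃ = 2.1896 − 0.01·14.1376 = 2.048224
F(2.048224) = 14.633888662528

14.633888662528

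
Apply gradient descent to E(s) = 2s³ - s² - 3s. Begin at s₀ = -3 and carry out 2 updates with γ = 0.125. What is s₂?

-89.16796875

E′(s) = 6s² - 2s - 3
Step 1: E′(-3) = 57; s₁ = -3 − 0.125·57 = -10.125
Step 2: E′(-10.125) = 632.34375; s₂ = -10.125 − 0.125·632.34375 = -89.16796875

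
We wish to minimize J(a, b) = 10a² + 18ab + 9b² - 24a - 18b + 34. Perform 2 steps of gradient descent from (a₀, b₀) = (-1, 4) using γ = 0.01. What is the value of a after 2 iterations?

-1.4392

∇J = (20a + 18b - 24, 18a + 18b - 18)
Step 1: at (-1, 4), ∇J = (28, 36) → (-1, 4) − 0.01·(28, 36) = (-1.28, 3.64)
Step 2: at (-1.28, 3.64), ∇J = (15.92, 24.48) → (-1.28, 3.64) − 0.01·(15.92, 24.48) = (-1.4392, 3.3952)
a = -1.4392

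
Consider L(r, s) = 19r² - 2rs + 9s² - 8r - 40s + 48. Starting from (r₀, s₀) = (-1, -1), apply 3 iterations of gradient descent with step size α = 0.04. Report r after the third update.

∇L = (38r - 2s - 8, -2r + 18s - 40)
(r₁, s₁) = (-1, -1) − 0.04·(-44, -56) = (0.76, 1.24)
(r₂, s₂) = (0.76, 1.24) − 0.04·(18.4, -19.2) = (0.024, 2.008)
(r₃, s₃) = (0.024, 2.008) − 0.04·(-11.104, -3.904) = (0.46816, 2.16416)
r = 0.46816

0.46816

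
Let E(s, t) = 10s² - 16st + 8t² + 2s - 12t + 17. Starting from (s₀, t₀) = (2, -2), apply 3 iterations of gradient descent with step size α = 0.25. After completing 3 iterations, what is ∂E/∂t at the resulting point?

∇E = (20s - 16t + 2, -16s + 16t - 12)
Step 1: at (2, -2), ∇E = (74, -76) → (2, -2) − 0.25·(74, -76) = (-16.5, 17)
Step 2: at (-16.5, 17), ∇E = (-600, 524) → (-16.5, 17) − 0.25·(-600, 524) = (133.5, -114)
Step 3: at (133.5, -114), ∇E = (4496, -3972) → (133.5, -114) − 0.25·(4496, -3972) = (-990.5, 879)
∂E/∂t at (-990.5, 879) = 29900

29900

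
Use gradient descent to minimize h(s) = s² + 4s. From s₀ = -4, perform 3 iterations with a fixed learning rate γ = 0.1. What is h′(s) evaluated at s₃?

h′(s) = 2s + 4
Step 1: h′(-4) = -4; s₁ = -4 − 0.1·(-4) = -3.6
Step 2: h′(-3.6) = -3.2; s₂ = -3.6 − 0.1·(-3.2) = -3.28
Step 3: h′(-3.28) = -2.56; s₃ = -3.28 − 0.1·(-2.56) = -3.024
h′(s) at (-3.024) = -2.048

-2.048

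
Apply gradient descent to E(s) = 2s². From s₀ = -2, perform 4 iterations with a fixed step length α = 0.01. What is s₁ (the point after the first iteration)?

E′(s) = 4s
s₁ = -2 − 0.01·(-8) = -1.92

-1.92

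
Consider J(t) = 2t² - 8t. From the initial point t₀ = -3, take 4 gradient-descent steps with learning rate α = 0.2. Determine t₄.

1.992

J′(t) = 4t - 8
t₁ = -3 − 0.2·(-20) = 1
t₂ = 1 − 0.2·(-4) = 1.8
t₃ = 1.8 − 0.2·(-0.8) = 1.96
t₄ = 1.96 − 0.2·(-0.16) = 1.992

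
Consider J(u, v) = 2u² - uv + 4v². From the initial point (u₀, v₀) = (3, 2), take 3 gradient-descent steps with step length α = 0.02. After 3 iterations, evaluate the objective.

15.648119653888

∇J = (4u - v, -u + 8v)
(u₁, v₁) = (3, 2) − 0.02·(10, 13) = (2.8, 1.74)
(u₂, v₂) = (2.8, 1.74) − 0.02·(9.46, 11.12) = (2.6108, 1.5176)
(u₃, v₃) = (2.6108, 1.5176) − 0.02·(8.9256, 9.53) = (2.432288, 1.327)
J(2.432288, 1.327) = 15.648119653888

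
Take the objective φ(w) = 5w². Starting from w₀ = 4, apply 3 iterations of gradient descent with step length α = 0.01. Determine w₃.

2.916

φ′(w) = 10w
Step 1: φ′(4) = 40; w₁ = 4 − 0.01·40 = 3.6
Step 2: φ′(3.6) = 36; w₂ = 3.6 − 0.01·36 = 3.24
Step 3: φ′(3.24) = 32.4; w₃ = 3.24 − 0.01·32.4 = 2.916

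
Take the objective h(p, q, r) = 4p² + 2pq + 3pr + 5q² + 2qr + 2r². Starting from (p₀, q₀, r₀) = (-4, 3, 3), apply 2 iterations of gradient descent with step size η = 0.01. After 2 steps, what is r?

2.8829

∇h = (8p + 2q + 3r, 2p + 10q + 2r, 3p + 2q + 4r)
(p₁, q₁, r₁) = (-4, 3, 3) − 0.01·(-17, 28, 6) = (-3.83, 2.72, 2.94)
(p₂, q₂, r₂) = (-3.83, 2.72, 2.94) − 0.01·(-16.38, 25.42, 5.71) = (-3.6662, 2.4658, 2.8829)
r = 2.8829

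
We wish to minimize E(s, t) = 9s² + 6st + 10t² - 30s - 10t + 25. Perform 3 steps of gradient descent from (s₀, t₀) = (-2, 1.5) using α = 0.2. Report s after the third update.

∇E = (18s + 6t - 30, 6s + 20t - 10)
(s₁, t₁) = (-2, 1.5) − 0.2·(-57, 8) = (9.4, -0.1)
(s₂, t₂) = (9.4, -0.1) − 0.2·(138.6, 44.4) = (-18.32, -8.98)
(s₃, t₃) = (-18.32, -8.98) − 0.2·(-413.64, -299.52) = (64.408, 50.924)
s = 64.408

64.408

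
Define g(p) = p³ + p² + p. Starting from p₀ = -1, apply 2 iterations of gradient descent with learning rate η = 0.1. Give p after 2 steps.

-1.492

g′(p) = 3p² + 2p + 1
p₁ = -1 − 0.1·2 = -1.2
p₂ = -1.2 − 0.1·2.92 = -1.492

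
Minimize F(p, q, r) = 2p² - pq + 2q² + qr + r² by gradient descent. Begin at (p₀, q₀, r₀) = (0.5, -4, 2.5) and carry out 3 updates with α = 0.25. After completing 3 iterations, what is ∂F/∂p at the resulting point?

∇F = (4p - q, -p + 4q + r, q + 2r)
(p₁, q₁, r₁) = (0.5, -4, 2.5) − 0.25·(6, -14, 1) = (-1, -0.5, 2.25)
(p₂, q₂, r₂) = (-1, -0.5, 2.25) − 0.25·(-3.5, 1.25, 4) = (-0.125, -0.8125, 1.25)
(p₃, q₃, r₃) = (-0.125, -0.8125, 1.25) − 0.25·(0.3125, -1.875, 1.6875) = (-0.203125, -0.34375, 0.828125)
∂F/∂p at (-0.203125, -0.34375, 0.828125) = -0.46875

-0.46875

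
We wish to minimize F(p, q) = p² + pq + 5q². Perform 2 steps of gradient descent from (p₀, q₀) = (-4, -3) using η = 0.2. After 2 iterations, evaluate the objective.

68.8832

∇F = (2p + q, p + 10q)
Step 1: at (-4, -3), ∇F = (-11, -34) → (-4, -3) − 0.2·(-11, -34) = (-1.8, 3.8)
Step 2: at (-1.8, 3.8), ∇F = (0.2, 36.2) → (-1.8, 3.8) − 0.2·(0.2, 36.2) = (-1.84, -3.44)
F(-1.84, -3.44) = 68.8832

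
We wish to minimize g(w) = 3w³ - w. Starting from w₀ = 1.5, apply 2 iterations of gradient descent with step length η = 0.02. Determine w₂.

0.9112195

g′(w) = 9w² - 1
Step 1: g′(1.5) = 19.25; w₁ = 1.5 − 0.02·19.25 = 1.115
Step 2: g′(1.115) = 10.189025; w₂ = 1.115 − 0.02·10.189025 = 0.9112195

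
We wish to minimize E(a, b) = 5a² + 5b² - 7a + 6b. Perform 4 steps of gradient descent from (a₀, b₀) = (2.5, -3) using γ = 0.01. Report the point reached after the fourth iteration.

∇E = (10a - 7, 10b + 6)
(a₁, b₁) = (2.5, -3) − 0.01·(18, -24) = (2.32, -2.76)
(a₂, b₂) = (2.32, -2.76) − 0.01·(16.2, -21.6) = (2.158, -2.544)
(a₃, b₃) = (2.158, -2.544) − 0.01·(14.58, -19.44) = (2.0122, -2.3496)
(a₄, b₄) = (2.0122, -2.3496) − 0.01·(13.122, -17.496) = (1.88098, -2.17464)

(1.88098, -2.17464)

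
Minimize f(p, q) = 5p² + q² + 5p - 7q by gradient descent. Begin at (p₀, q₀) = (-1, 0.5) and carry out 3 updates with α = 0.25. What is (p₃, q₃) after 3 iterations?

(1.1875, 3.125)

∇f = (10p + 5, 2q - 7)
Step 1: at (-1, 0.5), ∇f = (-5, -6) → (-1, 0.5) − 0.25·(-5, -6) = (0.25, 2)
Step 2: at (0.25, 2), ∇f = (7.5, -3) → (0.25, 2) − 0.25·(7.5, -3) = (-1.625, 2.75)
Step 3: at (-1.625, 2.75), ∇f = (-11.25, -1.5) → (-1.625, 2.75) − 0.25·(-11.25, -1.5) = (1.1875, 3.125)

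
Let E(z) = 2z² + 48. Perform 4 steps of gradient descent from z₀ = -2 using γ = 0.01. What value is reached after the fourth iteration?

E′(z) = 4z
z₁ = -2 − 0.01·(-8) = -1.92
z₂ = -1.92 − 0.01·(-7.68) = -1.8432
z₃ = -1.8432 − 0.01·(-7.3728) = -1.769472
z₄ = -1.769472 − 0.01·(-7.077888) = -1.69869312

-1.69869312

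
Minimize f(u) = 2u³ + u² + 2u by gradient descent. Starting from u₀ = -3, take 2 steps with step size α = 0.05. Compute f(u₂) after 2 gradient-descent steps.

-5465.05078125

f′(u) = 6u² + 2u + 2
u₁ = -3 − 0.05·50 = -5.5
u₂ = -5.5 − 0.05·172.5 = -14.125
f(-14.125) = -5465.05078125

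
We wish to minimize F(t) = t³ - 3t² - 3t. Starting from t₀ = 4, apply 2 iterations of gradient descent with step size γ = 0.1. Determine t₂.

2.257

F′(t) = 3t² - 6t - 3
t₁ = 4 − 0.1·21 = 1.9
t₂ = 1.9 − 0.1·(-3.57) = 2.257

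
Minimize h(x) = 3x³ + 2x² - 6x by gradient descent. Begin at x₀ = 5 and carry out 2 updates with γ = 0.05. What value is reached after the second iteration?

-26.996125

h′(x) = 9x² + 4x - 6
Step 1: h′(5) = 239; x₁ = 5 − 0.05·239 = -6.95
Step 2: h′(-6.95) = 400.9225; x₂ = -6.95 − 0.05·400.9225 = -26.996125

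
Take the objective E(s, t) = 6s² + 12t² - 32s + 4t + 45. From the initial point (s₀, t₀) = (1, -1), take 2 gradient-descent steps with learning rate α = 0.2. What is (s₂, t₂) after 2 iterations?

(-0.6, -12.2)

∇E = (12s - 32, 24t + 4)
Step 1: at (1, -1), ∇E = (-20, -20) → (1, -1) − 0.2·(-20, -20) = (5, 3)
Step 2: at (5, 3), ∇E = (28, 76) → (5, 3) − 0.2·(28, 76) = (-0.6, -12.2)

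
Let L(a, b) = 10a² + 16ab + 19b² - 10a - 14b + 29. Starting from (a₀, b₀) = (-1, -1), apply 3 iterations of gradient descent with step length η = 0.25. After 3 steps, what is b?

∇L = (20a + 16b - 10, 16a + 38b - 14)
(a₁, b₁) = (-1, -1) − 0.25·(-46, -68) = (10.5, 16)
(a₂, b₂) = (10.5, 16) − 0.25·(456, 762) = (-103.5, -174.5)
(a₃, b₃) = (-103.5, -174.5) − 0.25·(-4872, -8301) = (1114.5, 1900.75)
b = 1900.75

1900.75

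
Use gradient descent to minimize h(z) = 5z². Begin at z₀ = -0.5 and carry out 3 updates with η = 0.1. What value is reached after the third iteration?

0

h′(z) = 10z
z₁ = -0.5 − 0.1·(-5) = 0
z₂ = 0 − 0.1·0 = 0
z₃ = 0 − 0.1·0 = 0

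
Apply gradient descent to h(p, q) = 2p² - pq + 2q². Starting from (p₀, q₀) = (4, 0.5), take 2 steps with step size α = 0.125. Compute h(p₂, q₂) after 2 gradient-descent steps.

∇h = (4p - q, -p + 4q)
Step 1: at (4, 0.5), ∇h = (15.5, -2) → (4, 0.5) − 0.125·(15.5, -2) = (2.0625, 0.75)
Step 2: at (2.0625, 0.75), ∇h = (7.5, 0.9375) → (2.0625, 0.75) − 0.125·(7.5, 0.9375) = (1.125, 0.6328125)
h(1.125, 0.6328125) = 2.6202392578125

2.6202392578125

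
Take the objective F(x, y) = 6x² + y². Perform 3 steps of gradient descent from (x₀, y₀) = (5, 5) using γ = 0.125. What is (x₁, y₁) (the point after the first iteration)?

(-2.5, 3.75)

∇F = (12x, 2y)
(x₁, y₁) = (5, 5) − 0.125·(60, 10) = (-2.5, 3.75)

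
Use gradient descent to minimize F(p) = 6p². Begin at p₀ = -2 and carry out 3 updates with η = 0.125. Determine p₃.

F′(p) = 12p
p₁ = -2 − 0.125·(-24) = 1
p₂ = 1 − 0.125·12 = -0.5
p₃ = -0.5 − 0.125·(-6) = 0.25

0.25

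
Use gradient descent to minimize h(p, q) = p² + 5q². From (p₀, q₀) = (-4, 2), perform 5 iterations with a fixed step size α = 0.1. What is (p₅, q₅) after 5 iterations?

(-1.31072, 0)

∇h = (2p, 10q)
Step 1: at (-4, 2), ∇h = (-8, 20) → (-4, 2) − 0.1·(-8, 20) = (-3.2, 0)
Step 2: at (-3.2, 0), ∇h = (-6.4, 0) → (-3.2, 0) − 0.1·(-6.4, 0) = (-2.56, 0)
Step 3: at (-2.56, 0), ∇h = (-5.12, 0) → (-2.56, 0) − 0.1·(-5.12, 0) = (-2.048, 0)
Step 4: at (-2.048, 0), ∇h = (-4.096, 0) → (-2.048, 0) − 0.1·(-4.096, 0) = (-1.6384, 0)
Step 5: at (-1.6384, 0), ∇h = (-3.2768, 0) → (-1.6384, 0) − 0.1·(-3.2768, 0) = (-1.31072, 0)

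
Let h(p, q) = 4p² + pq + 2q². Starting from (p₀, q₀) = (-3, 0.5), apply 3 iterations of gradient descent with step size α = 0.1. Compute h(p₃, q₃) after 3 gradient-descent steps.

0.154016

∇h = (8p + q, p + 4q)
Step 1: at (-3, 0.5), ∇h = (-23.5, -1) → (-3, 0.5) − 0.1·(-23.5, -1) = (-0.65, 0.6)
Step 2: at (-0.65, 0.6), ∇h = (-4.6, 1.75) → (-0.65, 0.6) − 0.1·(-4.6, 1.75) = (-0.19, 0.425)
Step 3: at (-0.19, 0.425), ∇h = (-1.095, 1.51) → (-0.19, 0.425) − 0.1·(-1.095, 1.51) = (-0.0805, 0.274)
h(-0.0805, 0.274) = 0.154016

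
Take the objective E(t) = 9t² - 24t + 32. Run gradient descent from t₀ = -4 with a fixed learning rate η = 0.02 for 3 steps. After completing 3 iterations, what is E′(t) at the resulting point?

-25.165824

E′(t) = 18t - 24
Step 1: E′(-4) = -96; t₁ = -4 − 0.02·(-96) = -2.08
Step 2: E′(-2.08) = -61.44; t₂ = -2.08 − 0.02·(-61.44) = -0.8512
Step 3: E′(-0.8512) = -39.3216; t₃ = -0.8512 − 0.02·(-39.3216) = -0.064768
E′(t) at (-0.064768) = -25.165824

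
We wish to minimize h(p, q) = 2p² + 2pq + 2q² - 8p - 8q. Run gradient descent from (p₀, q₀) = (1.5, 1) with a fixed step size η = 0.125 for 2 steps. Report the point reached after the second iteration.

∇h = (4p + 2q - 8, 2p + 4q - 8)
(p₁, q₁) = (1.5, 1) − 0.125·(0, -1) = (1.5, 1.125)
(p₂, q₂) = (1.5, 1.125) − 0.125·(0.25, -0.5) = (1.46875, 1.1875)

(1.46875, 1.1875)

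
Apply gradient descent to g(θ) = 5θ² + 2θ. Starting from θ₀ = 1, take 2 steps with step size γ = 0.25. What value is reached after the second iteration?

2.5

g′(θ) = 10θ + 2
Step 1: g′(1) = 12; θ₁ = 1 − 0.25·12 = -2
Step 2: g′(-2) = -18; θ₂ = -2 − 0.25·(-18) = 2.5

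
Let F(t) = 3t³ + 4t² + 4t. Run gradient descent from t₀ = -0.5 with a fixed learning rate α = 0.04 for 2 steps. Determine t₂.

F′(t) = 9t² + 8t + 4
Step 1: F′(-0.5) = 2.25; t₁ = -0.5 − 0.04·2.25 = -0.59
Step 2: F′(-0.59) = 2.4129; t₂ = -0.59 − 0.04·2.4129 = -0.686516

-0.686516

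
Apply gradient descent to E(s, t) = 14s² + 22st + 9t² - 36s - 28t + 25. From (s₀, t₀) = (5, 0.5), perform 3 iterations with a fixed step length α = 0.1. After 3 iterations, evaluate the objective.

477283.168464

∇E = (28s + 22t - 36, 22s + 18t - 28)
(s₁, t₁) = (5, 0.5) − 0.1·(115, 91) = (-6.5, -8.6)
(s₂, t₂) = (-6.5, -8.6) − 0.1·(-407.2, -325.8) = (34.22, 23.98)
(s₃, t₃) = (34.22, 23.98) − 0.1·(1449.72, 1156.48) = (-110.752, -91.668)
E(-110.752, -91.668) = 477283.168464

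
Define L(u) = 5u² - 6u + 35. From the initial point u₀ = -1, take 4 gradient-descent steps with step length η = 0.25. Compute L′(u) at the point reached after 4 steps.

L′(u) = 10u - 6
Step 1: L′(-1) = -16; u₁ = -1 − 0.25·(-16) = 3
Step 2: L′(3) = 24; u₂ = 3 − 0.25·24 = -3
Step 3: L′(-3) = -36; u₃ = -3 − 0.25·(-36) = 6
Step 4: L′(6) = 54; u₄ = 6 − 0.25·54 = -7.5
L′(u) at (-7.5) = -81

-81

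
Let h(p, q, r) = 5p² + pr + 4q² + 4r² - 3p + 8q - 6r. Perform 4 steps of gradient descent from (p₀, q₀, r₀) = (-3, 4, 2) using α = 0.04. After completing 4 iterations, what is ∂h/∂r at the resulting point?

∇h = (10p + r - 3, 8q + 8, p + 8r - 6)
(p₁, q₁, r₁) = (-3, 4, 2) − 0.04·(-31, 40, 7) = (-1.76, 2.4, 1.72)
(p₂, q₂, r₂) = (-1.76, 2.4, 1.72) − 0.04·(-18.88, 27.2, 6) = (-1.0048, 1.312, 1.48)
(p₃, q₃, r₃) = (-1.0048, 1.312, 1.48) − 0.04·(-11.568, 18.496, 4.8352) = (-0.54208, 0.57216, 1.286592)
(p₄, q₄, r₄) = (-0.54208, 0.57216, 1.286592) − 0.04·(-7.134208, 12.57728, 3.750656) = (-0.25671168, 0.0690688, 1.13656576)
∂h/∂r at (-0.25671168, 0.0690688, 1.13656576) = 2.8358144

2.8358144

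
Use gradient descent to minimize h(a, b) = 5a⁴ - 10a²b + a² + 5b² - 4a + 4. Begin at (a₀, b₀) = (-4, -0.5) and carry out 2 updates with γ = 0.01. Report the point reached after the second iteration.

∇h = (20a³ - 20ab + 2a - 4, -10a² + 10b)
(a₁, b₁) = (-4, -0.5) − 0.01·(-1332, -165) = (9.32, 1.15)
(a₂, b₂) = (9.32, 1.15) − 0.01·(15991.43136, -857.124) = (-150.5943136, 9.72124)

(-150.5943136, 9.72124)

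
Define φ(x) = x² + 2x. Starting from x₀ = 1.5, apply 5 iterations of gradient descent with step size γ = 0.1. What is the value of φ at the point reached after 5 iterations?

-0.32891136

φ′(x) = 2x + 2
x₁ = 1.5 − 0.1·5 = 1
x₂ = 1 − 0.1·4 = 0.6
x₃ = 0.6 − 0.1·3.2 = 0.28
x₄ = 0.28 − 0.1·2.56 = 0.024
x₅ = 0.024 − 0.1·2.048 = -0.1808
φ(-0.1808) = -0.32891136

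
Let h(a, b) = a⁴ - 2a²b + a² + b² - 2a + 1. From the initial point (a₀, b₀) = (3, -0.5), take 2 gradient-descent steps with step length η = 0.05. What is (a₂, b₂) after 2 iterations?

(2.1068, 1.246)

∇h = (4a³ - 4ab + 2a - 2, -2a² + 2b)
(a₁, b₁) = (3, -0.5) − 0.05·(118, -19) = (-2.9, 0.45)
(a₂, b₂) = (-2.9, 0.45) − 0.05·(-100.136, -15.92) = (2.1068, 1.246)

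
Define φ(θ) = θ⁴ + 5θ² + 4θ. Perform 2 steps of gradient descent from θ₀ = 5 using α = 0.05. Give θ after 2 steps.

φ′(θ) = 4θ³ + 10θ + 4
θ₁ = 5 − 0.05·554 = -22.7
θ₂ = -22.7 − 0.05·(-47011.332) = 2327.8666

2327.8666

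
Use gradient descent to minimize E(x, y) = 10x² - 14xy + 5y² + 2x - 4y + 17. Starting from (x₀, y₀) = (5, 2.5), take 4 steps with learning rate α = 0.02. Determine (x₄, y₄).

∇E = (20x - 14y + 2, -14x + 10y - 4)
(x₁, y₁) = (5, 2.5) − 0.02·(67, -49) = (3.66, 3.48)
(x₂, y₂) = (3.66, 3.48) − 0.02·(26.48, -20.44) = (3.1304, 3.8888)
(x₃, y₃) = (3.1304, 3.8888) − 0.02·(10.1648, -8.9376) = (2.927104, 4.067552)
(x₄, y₄) = (2.927104, 4.067552) − 0.02·(3.596352, -4.303936) = (2.85517696, 4.15363072)

(2.85517696, 4.15363072)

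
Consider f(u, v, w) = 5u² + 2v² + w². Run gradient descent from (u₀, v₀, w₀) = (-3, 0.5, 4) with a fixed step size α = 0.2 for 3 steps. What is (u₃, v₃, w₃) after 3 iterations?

(3, 0.004, 0.864)

∇f = (10u, 4v, 2w)
(u₁, v₁, w₁) = (-3, 0.5, 4) − 0.2·(-30, 2, 8) = (3, 0.1, 2.4)
(u₂, v₂, w₂) = (3, 0.1, 2.4) − 0.2·(30, 0.4, 4.8) = (-3, 0.02, 1.44)
(u₃, v₃, w₃) = (-3, 0.02, 1.44) − 0.2·(-30, 0.08, 2.88) = (3, 0.004, 0.864)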